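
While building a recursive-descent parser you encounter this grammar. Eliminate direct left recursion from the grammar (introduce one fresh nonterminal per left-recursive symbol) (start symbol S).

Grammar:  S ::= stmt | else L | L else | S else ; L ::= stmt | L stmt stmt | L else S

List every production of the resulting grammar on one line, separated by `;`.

Left recursion appears on S, L.
For S: α = {else}, β = {stmt, else L, L else}. Rewrite as S → β S' and S' → α S' | ε.
For L: α = {stmt stmt, else S}, β = {stmt}. Rewrite as L → β L' and L' → α L' | ε.

S ::= stmt S' | else L S' | L else S'; L ::= stmt L'; S' ::= else S' | epsilon; L' ::= stmt stmt L' | else S L' | epsilon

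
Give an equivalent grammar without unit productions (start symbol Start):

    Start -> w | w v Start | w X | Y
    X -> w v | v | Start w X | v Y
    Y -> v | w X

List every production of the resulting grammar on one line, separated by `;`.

Unit pairs: Start ⇒* {Y}.
Replace each nonterminal's rules with the union of the non-unit rules of every nonterminal it unit-derives.

Start -> w | w v Start | w X | v; X -> w v | v | Start w X | v Y; Y -> v | w X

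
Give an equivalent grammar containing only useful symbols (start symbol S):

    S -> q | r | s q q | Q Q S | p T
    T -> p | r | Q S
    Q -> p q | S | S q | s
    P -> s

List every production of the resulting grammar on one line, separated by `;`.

S -> q | r | s q q | Q Q S | p T; T -> p | r | Q S; Q -> p q | S | S q | s

Generating nonterminals: {P, Q, S, T}.
Reachable from S after that: {Q, S, T}.
Removed useless symbols: {P} and every production mentioning them.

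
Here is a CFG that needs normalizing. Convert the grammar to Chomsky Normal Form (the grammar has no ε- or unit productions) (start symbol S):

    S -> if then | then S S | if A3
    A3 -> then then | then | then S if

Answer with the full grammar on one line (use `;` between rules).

S -> X1 X2 | X2 Y1 | X1 A3; A3 -> X2 X2 | then | X2 Y2; X1 -> if; X2 -> then; Y1 -> S S; Y2 -> S X1

Introduce a nonterminal for each terminal appearing in a rule of length ≥ 2: X1 → if, X2 → then.
Binarize each right-hand side of length ≥ 3 by chaining fresh nonterminals (Y1, Y2, …): affected rules were S → X2 S S; A3 → X2 S X1.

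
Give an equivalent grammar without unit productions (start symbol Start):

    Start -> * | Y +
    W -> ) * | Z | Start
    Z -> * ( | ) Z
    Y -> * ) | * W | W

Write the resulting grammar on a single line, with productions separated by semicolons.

Unit pairs: W ⇒* {Start, Z}; Y ⇒* {Start, W, Z}.
For each unit pair (A, B), copy every non-unit production of B to A, then drop all unit productions.

Start -> * | Y +; W -> * ( | ) Z | * | Y + | ) *; Z -> * ( | ) Z; Y -> * ( | ) Z | * | Y + | ) * | * ) | * W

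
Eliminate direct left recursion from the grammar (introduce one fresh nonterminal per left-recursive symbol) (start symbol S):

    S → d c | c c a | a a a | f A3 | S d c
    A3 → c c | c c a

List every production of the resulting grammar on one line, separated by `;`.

S → d c S' | c c a S' | a a a S' | f A3 S'; A3 → c c | c c a; S' → d c S' | ε

S is directly left-recursive.
For S: α = {d c}, β = {d c, c c a, a a a, f A3}. Rewrite as S → β S' and S' → α S' | ε.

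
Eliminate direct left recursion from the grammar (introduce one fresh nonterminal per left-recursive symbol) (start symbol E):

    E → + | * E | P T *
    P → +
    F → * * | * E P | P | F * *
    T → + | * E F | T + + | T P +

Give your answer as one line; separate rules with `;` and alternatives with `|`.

F, T are directly left-recursive.
For F: α = {* *}, β = {* *, * E P, P}. Rewrite as F → β F' and F' → α F' | ε.
For T: α = {+ +, P +}, β = {+, * E F}. Rewrite as T → β T' and T' → α T' | ε.

E → + | * E | P T *; P → +; F → * * F' | * E P F' | P F'; T → + T' | * E F T'; F' → * * F' | ε; T' → + + T' | P + T' | ε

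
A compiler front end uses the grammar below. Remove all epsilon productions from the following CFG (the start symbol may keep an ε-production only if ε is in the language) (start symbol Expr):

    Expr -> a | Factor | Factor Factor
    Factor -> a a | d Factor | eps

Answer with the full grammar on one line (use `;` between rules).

Expr -> a | Factor | Factor Factor | ε; Factor -> a a | d Factor | d

Nullable set = {Expr, Factor}.
ε ∈ L(G) since Expr is nullable, so keep Expr → ε.
Add the nullable-subset variants: Factor → d Factor gives d Factor | d.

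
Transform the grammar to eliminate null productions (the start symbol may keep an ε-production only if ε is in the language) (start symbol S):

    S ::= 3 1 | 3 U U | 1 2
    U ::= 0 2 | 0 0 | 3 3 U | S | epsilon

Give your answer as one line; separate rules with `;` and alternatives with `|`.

Nullable set = {U}.
ε ∉ L(G), so no ε-production is kept.
Expand every rule over subsets of its nullable positions: S → 3 U U gives 3 U U | 3 U | 3. U → 3 3 U gives 3 3 U | 3 3.

S ::= 3 1 | 3 U U | 3 U | 3 | 1 2; U ::= 0 2 | 0 0 | 3 3 U | 3 3 | S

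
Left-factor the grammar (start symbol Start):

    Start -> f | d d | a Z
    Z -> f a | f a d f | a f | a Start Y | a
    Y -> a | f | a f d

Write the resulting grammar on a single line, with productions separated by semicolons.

Start -> f | d d | a Z; Z -> a Z1 | f a Z2; Y -> f | a Y1; Z1 -> f | Start Y | ε; Z2 -> ε | d f; Y1 -> ε | f d

Z has alternatives sharing prefix 'a': factor to Z → a Z1 with Z1 → f | Start Y | ε.
Z has alternatives sharing prefix 'f a': factor to Z → f a Z2 with Z2 → ε | d f.
Y has alternatives sharing prefix 'a': factor to Y → a Y1 with Y1 → ε | f d.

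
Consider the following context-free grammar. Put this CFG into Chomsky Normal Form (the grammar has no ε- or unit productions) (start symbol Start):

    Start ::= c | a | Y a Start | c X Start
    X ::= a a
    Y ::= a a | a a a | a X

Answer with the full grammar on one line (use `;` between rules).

Start ::= c | a | Y Y1 | X2 Y2; X ::= X1 X1; Y ::= X1 X1 | X1 Y3 | X1 X; X1 ::= a; X2 ::= c; Y1 ::= X1 Start; Y2 ::= X Start; Y3 ::= X1 X1

Introduce a nonterminal for each terminal appearing in a rule of length ≥ 2: X1 → a, X2 → c.
Binarize each right-hand side of length ≥ 3 by chaining fresh nonterminals (Y1, Y2, …): affected rules were Start → Y X1 Start; Start → X2 X Start; Y → X1 X1 X1.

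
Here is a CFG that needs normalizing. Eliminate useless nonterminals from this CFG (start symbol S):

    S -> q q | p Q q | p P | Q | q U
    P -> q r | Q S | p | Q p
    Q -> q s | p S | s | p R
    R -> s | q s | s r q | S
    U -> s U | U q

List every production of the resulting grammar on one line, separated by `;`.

S -> q q | p Q q | p P | Q; P -> q r | Q S | p | Q p; Q -> q s | p S | s | p R; R -> s | q s | s r q | S

Generating nonterminals: {P, Q, R, S}.
Reachable from S after that: {P, Q, R, S}.
Removed useless symbols: {U} and every production mentioning them.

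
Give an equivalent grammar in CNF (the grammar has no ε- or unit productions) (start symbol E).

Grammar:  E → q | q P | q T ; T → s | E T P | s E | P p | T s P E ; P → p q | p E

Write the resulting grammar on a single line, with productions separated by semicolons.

E → q | X1 P | X1 T; T → s | E Y1 | X2 E | P X3 | T Y2; P → X3 X1 | X3 E; X1 → q; X2 → s; X3 → p; Y1 → T P; Y2 → X2 Y3; Y3 → P E

Introduce a nonterminal for each terminal appearing in a rule of length ≥ 2: X1 → q, X2 → s, X3 → p.
Binarize each right-hand side of length ≥ 3 by chaining fresh nonterminals (Y1, Y2, …): affected rules were T → E T P; T → T X2 P E.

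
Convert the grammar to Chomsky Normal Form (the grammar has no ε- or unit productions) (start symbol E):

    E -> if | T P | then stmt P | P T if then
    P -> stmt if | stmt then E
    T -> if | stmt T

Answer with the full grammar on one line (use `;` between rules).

Introduce a nonterminal for each terminal appearing in a rule of length ≥ 2: X1 → then, X2 → stmt, X3 → if.
Binarize each right-hand side of length ≥ 3 by chaining fresh nonterminals (Y1, Y2, …): affected rules were E → X1 X2 P; E → P T X3 X1; P → X2 X1 E.

E -> if | T P | X1 Y1 | P Y2; P -> X2 X3 | X2 Y4; T -> if | X2 T; X1 -> then; X2 -> stmt; X3 -> if; Y1 -> X2 P; Y2 -> T Y3; Y3 -> X3 X1; Y4 -> X1 E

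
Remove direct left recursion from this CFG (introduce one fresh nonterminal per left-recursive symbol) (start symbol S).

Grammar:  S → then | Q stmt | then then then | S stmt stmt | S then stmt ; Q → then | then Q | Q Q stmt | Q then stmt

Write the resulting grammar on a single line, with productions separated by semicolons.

S → then S' | Q stmt S' | then then then S'; Q → then Q' | then Q Q'; S' → stmt stmt S' | then stmt S' | ε; Q' → Q stmt Q' | then stmt Q' | ε

Left recursion appears on S, Q.
For S: α = {stmt stmt, then stmt}, β = {then, Q stmt, then then then}. Rewrite as S → β S' and S' → α S' | ε.
For Q: α = {Q stmt, then stmt}, β = {then, then Q}. Rewrite as Q → β Q' and Q' → α Q' | ε.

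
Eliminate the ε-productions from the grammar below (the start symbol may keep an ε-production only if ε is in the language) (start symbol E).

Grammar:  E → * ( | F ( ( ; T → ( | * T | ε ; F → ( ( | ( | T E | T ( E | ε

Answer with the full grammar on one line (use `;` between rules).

Nullable nonterminals: {F, T}.
ε ∉ L(G), so no ε-production is kept.
Expand every rule over subsets of its nullable positions: E → F ( ( gives F ( ( | ( (. T → * T gives * T | *. F → T E gives T E | E. F → T ( E gives T ( E | ( E.

E → * ( | F ( ( | ( (; T → ( | * T | *; F → ( ( | ( | T E | E | T ( E | ( E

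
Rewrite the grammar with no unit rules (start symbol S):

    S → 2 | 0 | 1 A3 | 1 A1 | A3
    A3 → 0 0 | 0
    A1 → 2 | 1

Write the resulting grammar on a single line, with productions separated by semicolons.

Unit pairs: S ⇒* {A3}.
For each unit pair (A, B), copy every non-unit production of B to A, then drop all unit productions.

S → 2 | 0 | 1 A3 | 1 A1 | 0 0; A3 → 0 0 | 0; A1 → 2 | 1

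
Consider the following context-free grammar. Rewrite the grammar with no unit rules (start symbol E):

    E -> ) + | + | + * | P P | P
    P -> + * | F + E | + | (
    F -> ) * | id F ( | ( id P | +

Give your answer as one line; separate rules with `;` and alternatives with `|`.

Unit pairs: E ⇒* {P}.
Replace each nonterminal's rules with the union of the non-unit rules of every nonterminal it unit-derives.

E -> ) + | + | + * | P P | F + E | (; P -> + * | F + E | + | (; F -> ) * | id F ( | ( id P | +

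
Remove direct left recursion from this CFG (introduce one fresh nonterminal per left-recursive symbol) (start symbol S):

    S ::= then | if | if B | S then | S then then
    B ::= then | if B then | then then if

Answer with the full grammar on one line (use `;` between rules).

S ::= then S' | if S' | if B S'; B ::= then | if B then | then then if; S' ::= then S' | then then S' | ε

Left recursion appears on S.
For S: α = {then, then then}, β = {then, if, if B}. Rewrite as S → β S' and S' → α S' | ε.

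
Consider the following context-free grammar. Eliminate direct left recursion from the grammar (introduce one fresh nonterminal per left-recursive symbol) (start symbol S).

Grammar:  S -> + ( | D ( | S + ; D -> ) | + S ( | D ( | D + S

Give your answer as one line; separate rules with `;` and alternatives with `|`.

S -> + ( S' | D ( S'; D -> ) D' | + S ( D'; S' -> + S' | ε; D' -> ( D' | + S D' | ε

S, D are directly left-recursive.
For S: α = {+}, β = {+ (, D (}. Rewrite as S → β S' and S' → α S' | ε.
For D: α = {(, + S}, β = {), + S (}. Rewrite as D → β D' and D' → α D' | ε.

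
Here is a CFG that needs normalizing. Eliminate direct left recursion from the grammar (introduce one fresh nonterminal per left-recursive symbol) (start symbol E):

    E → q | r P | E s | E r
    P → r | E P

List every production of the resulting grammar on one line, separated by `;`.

E is directly left-recursive.
For E: α = {s, r}, β = {q, r P}. Rewrite as E → β E' and E' → α E' | ε.

E → q E' | r P E'; P → r | E P; E' → s E' | r E' | ε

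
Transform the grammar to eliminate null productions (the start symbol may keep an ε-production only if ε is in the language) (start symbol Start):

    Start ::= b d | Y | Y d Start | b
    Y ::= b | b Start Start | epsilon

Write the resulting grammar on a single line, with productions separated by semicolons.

Start ::= b d | Y | Y d Start | Y d | d Start | d | b | ε; Y ::= b | b Start Start | b Start

Nullable nonterminals: {Start, Y}.
ε ∈ L(G) since Start is nullable, so keep Start → ε.
Expand every rule over subsets of its nullable positions: Start → Y d Start gives Y d Start | Y d | d Start | d. Y → b Start Start gives b Start Start | b Start.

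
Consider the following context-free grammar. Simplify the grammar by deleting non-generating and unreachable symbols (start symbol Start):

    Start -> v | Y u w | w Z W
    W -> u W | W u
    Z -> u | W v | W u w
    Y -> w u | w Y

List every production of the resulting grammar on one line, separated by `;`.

Start -> v | Y u w; Y -> w u | w Y

Generating nonterminals: {Start, Y, Z}.
Reachable from Start after that: {Start, Y}.
Removed useless symbols: {W, Z} and every production mentioning them.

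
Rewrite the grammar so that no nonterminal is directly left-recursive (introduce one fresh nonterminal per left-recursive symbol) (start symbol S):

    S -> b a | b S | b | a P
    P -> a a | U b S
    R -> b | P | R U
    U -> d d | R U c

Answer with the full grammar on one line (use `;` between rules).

S -> b a | b S | b | a P; P -> a a | U b S; R -> b R' | P R'; U -> d d | R U c; R' -> U R' | epsilon

Directly left-recursive nonterminal: R.
For R: α = {U}, β = {b, P}. Rewrite as R → β R' and R' → α R' | ε.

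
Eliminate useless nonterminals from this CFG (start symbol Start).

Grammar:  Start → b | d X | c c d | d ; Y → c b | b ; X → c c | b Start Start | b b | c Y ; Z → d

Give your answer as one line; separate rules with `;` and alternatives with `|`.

Generating nonterminals: {Start, X, Y, Z}.
Reachable from Start after that: {Start, X, Y}.
Removed useless symbols: {Z} and every production mentioning them.

Start → b | d X | c c d | d; Y → c b | b; X → c c | b Start Start | b b | c Y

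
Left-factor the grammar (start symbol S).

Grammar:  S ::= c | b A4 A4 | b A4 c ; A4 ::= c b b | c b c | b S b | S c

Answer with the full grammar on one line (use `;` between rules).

S has alternatives sharing prefix 'b A4': factor to S → b A4 S' with S' → A4 | c.
A4 has alternatives sharing prefix 'c b': factor to A4 → c b A4' with A4' → b | c.

S ::= c | b A4 S'; A4 ::= b S b | S c | c b A4'; S' ::= A4 | c; A4' ::= b | c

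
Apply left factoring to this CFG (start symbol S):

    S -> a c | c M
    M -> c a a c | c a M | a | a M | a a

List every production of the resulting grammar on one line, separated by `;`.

S -> a c | c M; M -> a M' | c a M''; M' -> epsilon | M | a; M'' -> a c | M

M has alternatives sharing prefix 'a': factor to M → a M' with M' → ε | M | a.
M has alternatives sharing prefix 'c a': factor to M → c a M'' with M'' → a c | M.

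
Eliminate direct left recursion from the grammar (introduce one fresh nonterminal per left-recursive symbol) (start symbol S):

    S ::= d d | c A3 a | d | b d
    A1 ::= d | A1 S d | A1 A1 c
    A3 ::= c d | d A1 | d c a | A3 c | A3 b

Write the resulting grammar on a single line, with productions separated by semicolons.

S ::= d d | c A3 a | d | b d; A1 ::= d A1'; A3 ::= c d A3' | d A1 A3' | d c a A3'; A1' ::= S d A1' | A1 c A1' | ε; A3' ::= c A3' | b A3' | ε

Left recursion appears on A1, A3.
For A1: α = {S d, A1 c}, β = {d}. Rewrite as A1 → β A1' and A1' → α A1' | ε.
For A3: α = {c, b}, β = {c d, d A1, d c a}. Rewrite as A3 → β A3' and A3' → α A3' | ε.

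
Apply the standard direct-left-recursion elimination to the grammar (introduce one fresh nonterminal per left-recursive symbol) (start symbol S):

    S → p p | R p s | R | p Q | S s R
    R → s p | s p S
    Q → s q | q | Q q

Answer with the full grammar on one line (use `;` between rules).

Left recursion appears on S, Q.
For S: α = {s R}, β = {p p, R p s, R, p Q}. Rewrite as S → β S' and S' → α S' | ε.
For Q: α = {q}, β = {s q, q}. Rewrite as Q → β Q' and Q' → α Q' | ε.

S → p p S' | R p s S' | R S' | p Q S'; R → s p | s p S; Q → s q Q' | q Q'; S' → s R S' | ε; Q' → q Q' | ε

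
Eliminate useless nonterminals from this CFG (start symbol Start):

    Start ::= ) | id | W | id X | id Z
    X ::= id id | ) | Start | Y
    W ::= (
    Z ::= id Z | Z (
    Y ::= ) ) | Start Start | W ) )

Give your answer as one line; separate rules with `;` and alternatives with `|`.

Generating nonterminals: {Start, W, X, Y}.
Reachable from Start after that: {Start, W, X, Y}.
Removed useless symbols: {Z} and every production mentioning them.

Start ::= ) | id | W | id X; X ::= id id | ) | Start | Y; W ::= (; Y ::= ) ) | Start Start | W ) )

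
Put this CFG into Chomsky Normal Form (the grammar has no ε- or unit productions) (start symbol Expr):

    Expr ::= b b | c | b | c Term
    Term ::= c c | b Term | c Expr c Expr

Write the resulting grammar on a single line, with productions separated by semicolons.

Introduce a nonterminal for each terminal appearing in a rule of length ≥ 2: X1 → b, X2 → c.
Binarize each right-hand side of length ≥ 3 by chaining fresh nonterminals (Y1, Y2, …): affected rules were Term → X2 Expr X2 Expr.

Expr ::= X1 X1 | c | b | X2 Term; Term ::= X2 X2 | X1 Term | X2 Y1; X1 ::= b; X2 ::= c; Y1 ::= Expr Y2; Y2 ::= X2 Expr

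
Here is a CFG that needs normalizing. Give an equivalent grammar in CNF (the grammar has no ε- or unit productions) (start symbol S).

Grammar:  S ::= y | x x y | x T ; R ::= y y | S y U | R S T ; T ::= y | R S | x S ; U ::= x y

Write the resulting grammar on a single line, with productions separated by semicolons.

Introduce a nonterminal for each terminal appearing in a rule of length ≥ 2: X1 → x, X2 → y.
Binarize each right-hand side of length ≥ 3 by chaining fresh nonterminals (Y1, Y2, …): affected rules were S → X1 X1 X2; R → S X2 U; R → R S T.

S ::= y | X1 Y1 | X1 T; R ::= X2 X2 | S Y2 | R Y3; T ::= y | R S | X1 S; U ::= X1 X2; X1 ::= x; X2 ::= y; Y1 ::= X1 X2; Y2 ::= X2 U; Y3 ::= S T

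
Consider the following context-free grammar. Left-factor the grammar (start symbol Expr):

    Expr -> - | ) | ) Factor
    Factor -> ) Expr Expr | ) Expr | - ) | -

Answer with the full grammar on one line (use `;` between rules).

Expr has alternatives sharing prefix ')': factor to Expr → ) Expr1 with Expr1 → ε | Factor.
Factor has alternatives sharing prefix ') Expr': factor to Factor → ) Expr Factor1 with Factor1 → Expr | ε.
Factor has alternatives sharing prefix '-': factor to Factor → - Factor2 with Factor2 → ) | ε.

Expr -> - | ) Expr1; Factor -> ) Expr Factor1 | - Factor2; Expr1 -> ε | Factor; Factor1 -> Expr | ε; Factor2 -> ) | ε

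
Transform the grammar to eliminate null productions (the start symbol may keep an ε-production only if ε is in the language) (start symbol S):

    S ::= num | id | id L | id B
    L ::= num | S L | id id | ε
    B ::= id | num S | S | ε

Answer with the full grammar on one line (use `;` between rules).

Nullable set = {B, L}.
ε ∉ L(G), so no ε-production is kept.
For each production, add variants omitting each subset of nullable occurrences: L → S L gives S L | S.

S ::= num | id | id L | id B; L ::= num | S L | S | id id; B ::= id | num S | S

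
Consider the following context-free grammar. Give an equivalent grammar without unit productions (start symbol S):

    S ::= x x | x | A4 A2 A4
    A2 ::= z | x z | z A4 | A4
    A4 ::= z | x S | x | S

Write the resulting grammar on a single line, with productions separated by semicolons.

S ::= x x | x | A4 A2 A4; A2 ::= z | x S | x | x z | z A4 | x x | A4 A2 A4; A4 ::= z | x S | x | x x | A4 A2 A4

Unit pairs: A2 ⇒* {A4, S}; A4 ⇒* {S}.
Replace each nonterminal's rules with the union of the non-unit rules of every nonterminal it unit-derives.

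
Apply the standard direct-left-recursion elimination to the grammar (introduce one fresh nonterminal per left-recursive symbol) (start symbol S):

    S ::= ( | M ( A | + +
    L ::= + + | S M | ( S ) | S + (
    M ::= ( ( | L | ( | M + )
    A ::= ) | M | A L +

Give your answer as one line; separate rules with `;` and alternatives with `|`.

S ::= ( | M ( A | + +; L ::= + + | S M | ( S ) | S + (; M ::= ( ( M' | L M' | ( M'; A ::= ) A' | M A'; M' ::= + ) M' | eps; A' ::= L + A' | eps

Directly left-recursive nonterminals: M, A.
For M: α = {+ )}, β = {( (, L, (}. Rewrite as M → β M' and M' → α M' | ε.
For A: α = {L +}, β = {), M}. Rewrite as A → β A' and A' → α A' | ε.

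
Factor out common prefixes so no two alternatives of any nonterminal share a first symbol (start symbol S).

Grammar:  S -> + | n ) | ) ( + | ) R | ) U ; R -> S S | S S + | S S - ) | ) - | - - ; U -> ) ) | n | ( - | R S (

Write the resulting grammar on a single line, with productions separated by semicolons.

S -> + | n ) | ) S'; R -> ) - | - - | S S R'; U -> ) ) | n | ( - | R S (; S' -> ( + | R | U; R' -> epsilon | + | - )

S has alternatives sharing prefix ')': factor to S → ) S' with S' → ( + | R | U.
R has alternatives sharing prefix 'S S': factor to R → S S R' with R' → ε | + | - ).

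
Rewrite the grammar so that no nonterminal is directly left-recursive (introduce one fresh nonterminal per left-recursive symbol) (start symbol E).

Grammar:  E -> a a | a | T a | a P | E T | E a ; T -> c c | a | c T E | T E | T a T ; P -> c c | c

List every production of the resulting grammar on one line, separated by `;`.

Left recursion appears on E, T.
For E: α = {T, a}, β = {a a, a, T a, a P}. Rewrite as E → β E' and E' → α E' | ε.
For T: α = {E, a T}, β = {c c, a, c T E}. Rewrite as T → β T' and T' → α T' | ε.

E -> a a E' | a E' | T a E' | a P E'; T -> c c T' | a T' | c T E T'; P -> c c | c; E' -> T E' | a E' | ε; T' -> E T' | a T T' | ε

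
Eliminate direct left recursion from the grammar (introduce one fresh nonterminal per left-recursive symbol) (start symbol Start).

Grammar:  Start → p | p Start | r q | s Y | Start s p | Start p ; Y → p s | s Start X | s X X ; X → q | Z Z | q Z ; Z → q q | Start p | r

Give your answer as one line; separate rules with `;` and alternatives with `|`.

Start → p Start1 | p Start Start1 | r q Start1 | s Y Start1; Y → p s | s Start X | s X X; X → q | Z Z | q Z; Z → q q | Start p | r; Start1 → s p Start1 | p Start1 | ε

Start is directly left-recursive.
For Start: α = {s p, p}, β = {p, p Start, r q, s Y}. Rewrite as Start → β Start1 and Start1 → α Start1 | ε.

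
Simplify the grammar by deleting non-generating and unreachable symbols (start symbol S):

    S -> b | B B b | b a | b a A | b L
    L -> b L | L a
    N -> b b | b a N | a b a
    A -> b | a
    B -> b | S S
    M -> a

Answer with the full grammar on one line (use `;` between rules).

S -> b | B B b | b a | b a A; A -> b | a; B -> b | S S

Generating nonterminals: {A, B, M, N, S}.
Reachable from S after that: {A, B, S}.
Removed useless symbols: {L, M, N} and every production mentioning them.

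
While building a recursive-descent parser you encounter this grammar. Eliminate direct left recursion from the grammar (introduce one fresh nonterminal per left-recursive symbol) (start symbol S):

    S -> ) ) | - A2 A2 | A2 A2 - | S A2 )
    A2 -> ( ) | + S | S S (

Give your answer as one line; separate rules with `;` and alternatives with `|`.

S is directly left-recursive.
For S: α = {A2 )}, β = {) ), - A2 A2, A2 A2 -}. Rewrite as S → β S' and S' → α S' | ε.

S -> ) ) S' | - A2 A2 S' | A2 A2 - S'; A2 -> ( ) | + S | S S (; S' -> A2 ) S' | ε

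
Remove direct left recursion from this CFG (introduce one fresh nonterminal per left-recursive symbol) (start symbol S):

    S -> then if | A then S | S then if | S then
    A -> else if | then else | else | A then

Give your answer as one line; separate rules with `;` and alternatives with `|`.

S -> then if S' | A then S S'; A -> else if A' | then else A' | else A'; S' -> then if S' | then S' | ε; A' -> then A' | ε

S, A are directly left-recursive.
For S: α = {then if, then}, β = {then if, A then S}. Rewrite as S → β S' and S' → α S' | ε.
For A: α = {then}, β = {else if, then else, else}. Rewrite as A → β A' and A' → α A' | ε.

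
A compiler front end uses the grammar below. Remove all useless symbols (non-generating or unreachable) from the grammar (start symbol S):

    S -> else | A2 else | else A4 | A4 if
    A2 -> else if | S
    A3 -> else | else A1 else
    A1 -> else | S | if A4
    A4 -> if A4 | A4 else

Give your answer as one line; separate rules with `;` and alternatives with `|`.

S -> else | A2 else; A2 -> else if | S

Generating nonterminals: {A1, A2, A3, S}.
Reachable from S after that: {A2, S}.
Removed useless symbols: {A1, A3, A4} and every production mentioning them.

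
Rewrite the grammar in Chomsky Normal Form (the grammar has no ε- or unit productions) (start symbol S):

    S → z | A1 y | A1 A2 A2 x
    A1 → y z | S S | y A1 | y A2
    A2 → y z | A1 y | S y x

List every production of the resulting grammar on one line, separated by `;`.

S → z | A1 X1 | A1 Y1; A1 → X1 X3 | S S | X1 A1 | X1 A2; A2 → X1 X3 | A1 X1 | S Y3; X1 → y; X2 → x; X3 → z; Y1 → A2 Y2; Y2 → A2 X2; Y3 → X1 X2

Introduce a nonterminal for each terminal appearing in a rule of length ≥ 2: X1 → y, X2 → x, X3 → z.
Binarize each right-hand side of length ≥ 3 by chaining fresh nonterminals (Y1, Y2, …): affected rules were S → A1 A2 A2 X2; A2 → S X1 X2.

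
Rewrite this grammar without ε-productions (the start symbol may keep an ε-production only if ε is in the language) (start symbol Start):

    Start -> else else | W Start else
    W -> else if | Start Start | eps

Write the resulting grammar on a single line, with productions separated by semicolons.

Start -> else else | W Start else | Start else; W -> else if | Start Start

The nullable symbols are {W}.
ε ∉ L(G), so no ε-production is kept.
For each production, add variants omitting each subset of nullable occurrences: Start → W Start else gives W Start else | Start else.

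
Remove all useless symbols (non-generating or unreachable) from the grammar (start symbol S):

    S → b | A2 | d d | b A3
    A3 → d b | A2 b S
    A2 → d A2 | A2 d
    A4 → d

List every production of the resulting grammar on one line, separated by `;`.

S → b | d d | b A3; A3 → d b

Generating nonterminals: {A3, A4, S}.
Reachable from S after that: {A3, S}.
Removed useless symbols: {A2, A4} and every production mentioning them.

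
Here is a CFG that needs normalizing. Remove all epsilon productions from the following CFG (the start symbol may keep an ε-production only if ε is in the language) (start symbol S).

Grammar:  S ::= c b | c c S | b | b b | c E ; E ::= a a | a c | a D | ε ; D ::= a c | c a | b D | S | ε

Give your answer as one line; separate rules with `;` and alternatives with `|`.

S ::= c b | c c S | b | b b | c E | c; E ::= a a | a c | a D | a; D ::= a c | c a | b D | b | S

Nullable nonterminals: {D, E}.
ε ∉ L(G), so no ε-production is kept.
Add the nullable-subset variants: S → c E gives c E | c. E → a D gives a D | a. D → b D gives b D | b.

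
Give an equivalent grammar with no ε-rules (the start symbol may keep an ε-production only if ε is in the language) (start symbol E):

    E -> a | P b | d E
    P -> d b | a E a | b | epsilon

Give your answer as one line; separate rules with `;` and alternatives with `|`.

Nullable nonterminals: {P}.
ε ∉ L(G), so no ε-production is kept.
Add the nullable-subset variants: E → P b gives P b | b.

E -> a | P b | b | d E; P -> d b | a E a | b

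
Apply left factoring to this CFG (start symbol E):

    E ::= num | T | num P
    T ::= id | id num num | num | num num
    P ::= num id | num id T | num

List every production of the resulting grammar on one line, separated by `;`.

E has alternatives sharing prefix 'num': factor to E → num E' with E' → ε | P.
T has alternatives sharing prefix 'id': factor to T → id T' with T' → ε | num num.
T has alternatives sharing prefix 'num': factor to T → num T'' with T'' → ε | num.
P has alternatives sharing prefix 'num': factor to P → num P' with P' → id | id T | ε.
P' has alternatives sharing prefix 'id': factor to P' → id P'' with P'' → ε | T.

E ::= T | num E'; T ::= id T' | num T''; P ::= num P'; E' ::= ε | P; T' ::= ε | num num; T'' ::= ε | num; P' ::= ε | id P''; P'' ::= ε | T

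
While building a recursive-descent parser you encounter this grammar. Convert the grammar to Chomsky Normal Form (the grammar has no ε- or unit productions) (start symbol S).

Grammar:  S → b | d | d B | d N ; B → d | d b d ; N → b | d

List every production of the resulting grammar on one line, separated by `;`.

S → b | d | X1 B | X1 N; B → d | X1 Y1; N → b | d; X1 → d; X2 → b; Y1 → X2 X1

Introduce a nonterminal for each terminal appearing in a rule of length ≥ 2: X1 → d, X2 → b.
Binarize each right-hand side of length ≥ 3 by chaining fresh nonterminals (Y1, Y2, …): affected rules were B → X1 X2 X1.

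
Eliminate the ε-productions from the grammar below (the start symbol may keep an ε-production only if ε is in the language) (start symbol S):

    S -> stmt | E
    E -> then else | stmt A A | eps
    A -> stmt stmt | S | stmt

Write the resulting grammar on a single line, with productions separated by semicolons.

Nullable nonterminals: {A, E, S}.
ε ∈ L(G) since S is nullable, so keep S → ε.
For each production, add variants omitting each subset of nullable occurrences: E → stmt A A gives stmt A A | stmt A | stmt.

S -> stmt | E | ε; E -> then else | stmt A A | stmt A | stmt; A -> stmt stmt | S | stmt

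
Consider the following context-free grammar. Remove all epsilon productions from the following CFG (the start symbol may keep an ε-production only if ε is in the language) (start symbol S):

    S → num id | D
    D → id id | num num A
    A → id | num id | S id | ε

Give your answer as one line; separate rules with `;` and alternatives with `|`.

S → num id | D; D → id id | num num A | num num; A → id | num id | S id

The nullable symbols are {A}.
ε ∉ L(G), so no ε-production is kept.
For each production, add variants omitting each subset of nullable occurrences: D → num num A gives num num A | num num.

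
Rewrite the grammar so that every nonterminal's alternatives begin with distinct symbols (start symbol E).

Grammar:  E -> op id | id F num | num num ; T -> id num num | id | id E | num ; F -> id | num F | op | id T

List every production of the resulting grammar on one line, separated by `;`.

T has alternatives sharing prefix 'id': factor to T → id T' with T' → num num | ε | E.
F has alternatives sharing prefix 'id': factor to F → id F' with F' → ε | T.

E -> op id | id F num | num num; T -> num | id T'; F -> num F | op | id F'; T' -> num num | ε | E; F' -> ε | T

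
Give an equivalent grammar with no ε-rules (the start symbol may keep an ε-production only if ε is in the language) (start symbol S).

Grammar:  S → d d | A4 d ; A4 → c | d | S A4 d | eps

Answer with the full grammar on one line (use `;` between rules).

S → d d | A4 d | d; A4 → c | d | S A4 d | S d

Nullable set = {A4}.
ε ∉ L(G), so no ε-production is kept.
For each production, add variants omitting each subset of nullable occurrences: S → A4 d gives A4 d | d. A4 → S A4 d gives S A4 d | S d.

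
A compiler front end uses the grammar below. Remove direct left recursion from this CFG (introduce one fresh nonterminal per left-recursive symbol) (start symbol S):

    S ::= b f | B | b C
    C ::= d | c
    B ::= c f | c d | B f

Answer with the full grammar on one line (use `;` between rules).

Directly left-recursive nonterminal: B.
For B: α = {f}, β = {c f, c d}. Rewrite as B → β B' and B' → α B' | ε.

S ::= b f | B | b C; C ::= d | c; B ::= c f B' | c d B'; B' ::= f B' | ε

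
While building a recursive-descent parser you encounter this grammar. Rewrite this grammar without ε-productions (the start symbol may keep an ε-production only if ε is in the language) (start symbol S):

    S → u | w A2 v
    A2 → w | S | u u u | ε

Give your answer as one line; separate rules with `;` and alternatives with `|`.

S → u | w A2 v | w v; A2 → w | S | u u u

The nullable symbols are {A2}.
ε ∉ L(G), so no ε-production is kept.
Expand every rule over subsets of its nullable positions: S → w A2 v gives w A2 v | w v.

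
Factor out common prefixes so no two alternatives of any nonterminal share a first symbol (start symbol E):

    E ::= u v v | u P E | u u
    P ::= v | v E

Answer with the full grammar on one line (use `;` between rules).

E has alternatives sharing prefix 'u': factor to E → u E' with E' → v v | P E | u.
P has alternatives sharing prefix 'v': factor to P → v P' with P' → ε | E.

E ::= u E'; P ::= v P'; E' ::= v v | P E | u; P' ::= ε | E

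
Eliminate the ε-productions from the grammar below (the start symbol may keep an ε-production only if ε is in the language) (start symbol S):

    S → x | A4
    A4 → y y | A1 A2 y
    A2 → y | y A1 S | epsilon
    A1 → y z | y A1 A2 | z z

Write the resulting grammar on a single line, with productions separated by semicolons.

Nullable set = {A2}.
ε ∉ L(G), so no ε-production is kept.
For each production, add variants omitting each subset of nullable occurrences: A4 → A1 A2 y gives A1 A2 y | A1 y. A1 → y A1 A2 gives y A1 A2 | y A1.

S → x | A4; A4 → y y | A1 A2 y | A1 y; A2 → y | y A1 S; A1 → y z | y A1 A2 | y A1 | z z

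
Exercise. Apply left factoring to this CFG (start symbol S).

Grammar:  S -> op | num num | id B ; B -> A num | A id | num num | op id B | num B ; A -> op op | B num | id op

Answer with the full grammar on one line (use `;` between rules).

B has alternatives sharing prefix 'A': factor to B → A B' with B' → num | id.
B has alternatives sharing prefix 'num': factor to B → num B'' with B'' → num | B.

S -> op | num num | id B; B -> op id B | A B' | num B''; A -> op op | B num | id op; B' -> num | id; B'' -> num | B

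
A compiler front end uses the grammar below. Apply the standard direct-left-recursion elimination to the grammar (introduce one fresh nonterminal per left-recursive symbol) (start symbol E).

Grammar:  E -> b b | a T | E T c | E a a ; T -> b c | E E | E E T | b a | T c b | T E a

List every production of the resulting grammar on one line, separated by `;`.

E -> b b E' | a T E'; T -> b c T' | E E T' | E E T T' | b a T'; E' -> T c E' | a a E' | ε; T' -> c b T' | E a T' | ε

Left recursion appears on E, T.
For E: α = {T c, a a}, β = {b b, a T}. Rewrite as E → β E' and E' → α E' | ε.
For T: α = {c b, E a}, β = {b c, E E, E E T, b a}. Rewrite as T → β T' and T' → α T' | ε.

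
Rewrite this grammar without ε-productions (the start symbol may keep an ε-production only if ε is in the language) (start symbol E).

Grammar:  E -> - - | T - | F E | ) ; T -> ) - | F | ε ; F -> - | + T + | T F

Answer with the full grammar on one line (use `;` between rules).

Nullable set = {T}.
ε ∉ L(G), so no ε-production is kept.
Expand every rule over subsets of its nullable positions: E → T - gives T - | -. F → + T + gives + T + | + +.

E -> - - | T - | - | F E | ); T -> ) - | F; F -> - | + T + | + + | T F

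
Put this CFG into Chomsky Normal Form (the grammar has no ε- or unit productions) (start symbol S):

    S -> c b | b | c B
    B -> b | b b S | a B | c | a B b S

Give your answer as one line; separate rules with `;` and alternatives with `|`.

S -> X1 X2 | b | X1 B; B -> b | X2 Y1 | X3 B | c | X3 Y2; X1 -> c; X2 -> b; X3 -> a; Y1 -> X2 S; Y2 -> B Y3; Y3 -> X2 S

Introduce a nonterminal for each terminal appearing in a rule of length ≥ 2: X1 → c, X2 → b, X3 → a.
Binarize each right-hand side of length ≥ 3 by chaining fresh nonterminals (Y1, Y2, …): affected rules were B → X2 X2 S; B → X3 B X2 S.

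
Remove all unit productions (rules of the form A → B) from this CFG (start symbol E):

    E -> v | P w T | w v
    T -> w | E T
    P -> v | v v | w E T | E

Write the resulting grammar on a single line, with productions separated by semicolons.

Unit pairs: P ⇒* {E}.
For every A with A ⇒* B via unit rules, add B's non-unit alternatives to A; then delete every rule of the form X → Y.

E -> v | P w T | w v; T -> w | E T; P -> v | P w T | w v | v v | w E T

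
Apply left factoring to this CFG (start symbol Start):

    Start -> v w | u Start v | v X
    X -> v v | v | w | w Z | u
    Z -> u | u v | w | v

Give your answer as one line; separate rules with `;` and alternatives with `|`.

Start -> u Start v | v Start1; X -> u | v X1 | w X2; Z -> w | v | u Z1; Start1 -> w | X; X1 -> v | epsilon; X2 -> epsilon | Z; Z1 -> epsilon | v

Start has alternatives sharing prefix 'v': factor to Start → v Start1 with Start1 → w | X.
X has alternatives sharing prefix 'v': factor to X → v X1 with X1 → v | ε.
X has alternatives sharing prefix 'w': factor to X → w X2 with X2 → ε | Z.
Z has alternatives sharing prefix 'u': factor to Z → u Z1 with Z1 → ε | v.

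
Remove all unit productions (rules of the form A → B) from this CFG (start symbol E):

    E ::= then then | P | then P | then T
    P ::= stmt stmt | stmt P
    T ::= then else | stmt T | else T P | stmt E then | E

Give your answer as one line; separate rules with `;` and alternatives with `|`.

E ::= then then | then P | then T | stmt stmt | stmt P; P ::= stmt stmt | stmt P; T ::= then then | then P | then T | stmt stmt | stmt P | then else | stmt T | else T P | stmt E then

Unit pairs: E ⇒* {P}; T ⇒* {E, P}.
For every A with A ⇒* B via unit rules, add B's non-unit alternatives to A; then delete every rule of the form X → Y.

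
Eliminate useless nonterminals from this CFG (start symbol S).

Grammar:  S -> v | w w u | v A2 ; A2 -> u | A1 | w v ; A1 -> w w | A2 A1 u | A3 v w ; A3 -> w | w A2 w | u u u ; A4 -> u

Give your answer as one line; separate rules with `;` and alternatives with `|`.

S -> v | w w u | v A2; A2 -> u | A1 | w v; A1 -> w w | A2 A1 u | A3 v w; A3 -> w | w A2 w | u u u

Generating nonterminals: {A1, A2, A3, A4, S}.
Reachable from S after that: {A1, A2, A3, S}.
Removed useless symbols: {A4} and every production mentioning them.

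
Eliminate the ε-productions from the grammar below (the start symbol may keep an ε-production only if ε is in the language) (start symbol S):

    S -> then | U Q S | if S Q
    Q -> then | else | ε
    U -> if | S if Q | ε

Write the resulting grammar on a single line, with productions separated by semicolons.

S -> then | U Q S | U S | Q S | if S Q | if S; Q -> then | else; U -> if | S if Q | S if

Nullable nonterminals: {Q, U}.
ε ∉ L(G), so no ε-production is kept.
Add the nullable-subset variants: S → U Q S gives U Q S | U S | Q S. S → if S Q gives if S Q | if S. U → S if Q gives S if Q | S if.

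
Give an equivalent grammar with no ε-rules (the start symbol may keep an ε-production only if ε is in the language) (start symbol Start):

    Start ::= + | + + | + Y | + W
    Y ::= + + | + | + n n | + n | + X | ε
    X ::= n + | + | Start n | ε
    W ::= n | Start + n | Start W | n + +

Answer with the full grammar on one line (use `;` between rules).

The nullable symbols are {X, Y}.
ε ∉ L(G), so no ε-production is kept.

Start ::= + | + + | + Y | + W; Y ::= + + | + | + n n | + n | + X; X ::= n + | + | Start n; W ::= n | Start + n | Start W | n + +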